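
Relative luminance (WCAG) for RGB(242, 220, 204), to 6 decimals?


Linearize each channel (sRGB transfer function): c = v/255; c_lin = c/12.92 if c ≤ 0.04045, else ((c+0.055)/1.055)^2.4
  R: 242/255 ≈ 0.949020 > 0.04045 → ((0.949020+0.055)/1.055)^2.4 ≈ 0.887923
  G: 220/255 ≈ 0.862745 > 0.04045 → ((0.862745+0.055)/1.055)^2.4 ≈ 0.715694
  B: 204/255 ≈ 0.800000 > 0.04045 → ((0.800000+0.055)/1.055)^2.4 ≈ 0.603827
R_lin = 0.887923, G_lin = 0.715694, B_lin = 0.603827
L = 0.2126×R + 0.7152×G + 0.0722×B
L = 0.2126×0.887923 + 0.7152×0.715694 + 0.0722×0.603827
L ≈ 0.744233


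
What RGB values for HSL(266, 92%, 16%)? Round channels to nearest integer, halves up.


H=266°, S=0.92, L=0.16
C = (1-|2L-1|)×S = (1-|-0.68|)×0.92 = 0.2944
H' = H/60 = 266/60 ≈ 4.4333; X = C×(1-|H' mod 2 - 1|) ≈ 0.1276
m = L - C/2 = 0.16 - 0.1472 = 0.0128
Sector ⌊H'⌋ = 4 → (R',G',B') = (≈0.1276, 0.0, 0.2944)
RGB = ((R'+m)×255, (G'+m)×255, (B'+m)×255) = (35.7952, 3.264, 78.336)
Round half up → RGB(36, 3, 78)


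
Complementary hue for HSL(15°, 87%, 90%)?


Complement = opposite side of color wheel = hue + 180°
H' = (15 + 180) mod 360 = 195°
S and L unchanged.
= HSL(195°, 87%, 90%)


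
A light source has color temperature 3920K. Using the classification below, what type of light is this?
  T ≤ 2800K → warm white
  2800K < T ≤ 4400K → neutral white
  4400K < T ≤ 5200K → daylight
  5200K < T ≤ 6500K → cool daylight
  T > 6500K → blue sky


Temperature: 3920K
2800K < 3920K ≤ 4400K → neutral white
Classification: neutral white


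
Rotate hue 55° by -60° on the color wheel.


New hue = (H + rotation) mod 360
New hue = (55 -60) mod 360
= -5 mod 360
= 355°


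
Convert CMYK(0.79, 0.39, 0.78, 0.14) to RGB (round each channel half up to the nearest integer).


R = 255 × (1-C) × (1-K) = 255 × 0.21 × 0.86 = 46.053 → 46
G = 255 × (1-M) × (1-K) = 255 × 0.61 × 0.86 = 133.773 → 134
B = 255 × (1-Y) × (1-K) = 255 × 0.22 × 0.86 = 48.246 → 48
= RGB(46, 134, 48)


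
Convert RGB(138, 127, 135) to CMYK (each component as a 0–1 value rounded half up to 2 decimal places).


R'=138/255≈0.5412, G'=127/255≈0.4980, B'=135/255≈0.5294
K = 1 - max(R',G',B') = 1 - 138/255 = 117/255 = 0.45882… → 0.46
(1-R'-K)/(1-K) simplifies to (max-R)/max with max = 138:
C = (138-138)/138 = 0/138 = 0 → 0.00
M = (138-127)/138 = 11/138 = 0.07971… → 0.08
Y = (138-135)/138 = 3/138 = 0.02173… → 0.02
= CMYK(0.00, 0.08, 0.02, 0.46)


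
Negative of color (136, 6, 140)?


Invert: (255-R, 255-G, 255-B)
R: 255-136 = 119
G: 255-6 = 249
B: 255-140 = 115
= RGB(119, 249, 115)


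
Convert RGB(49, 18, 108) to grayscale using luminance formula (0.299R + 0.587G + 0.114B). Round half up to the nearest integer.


Gray = 0.299×R + 0.587×G + 0.114×B
Gray = 0.299×49 + 0.587×18 + 0.114×108
Gray = 14.651 + 10.566 + 12.312
Gray = 37.529 → round half up → 38
Gray = 38


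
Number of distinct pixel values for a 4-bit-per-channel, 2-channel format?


Total bits = 4 bits/channel × 2 channels = 8 bits
Distinct pixel values = 2^8
= 256 pixel values


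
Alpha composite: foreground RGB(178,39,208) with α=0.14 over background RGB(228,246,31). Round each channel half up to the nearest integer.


C = α×F + (1-α)×B, with 1-α = 0.86
R: 0.14×178 + 0.86×228 = 24.92 + 196.08 = 221.00 → 221
G: 0.14×39 + 0.86×246 = 5.46 + 211.56 = 217.02 → 217
B: 0.14×208 + 0.86×31 = 29.12 + 26.66 = 55.78 → 56
= RGB(221, 217, 56)


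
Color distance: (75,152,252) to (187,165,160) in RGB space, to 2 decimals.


d = √[(R₁-R₂)² + (G₁-G₂)² + (B₁-B₂)²]
d = √[(75-187)² + (152-165)² + (252-160)²]
d = √[12544 + 169 + 8464]
d = √21177
d ≈ 145.52


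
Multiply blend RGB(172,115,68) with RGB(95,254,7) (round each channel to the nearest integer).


Multiply: C = A×B/255, rounded to nearest integer
R: 172×95/255 = 16340/255 ≈ 64.078 → 64
G: 115×254/255 = 29210/255 ≈ 114.549 → 115
B: 68×7/255 = 476/255 ≈ 1.867 → 2
= RGB(64, 115, 2)


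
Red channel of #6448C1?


Color: #6448C1
R = 64 = 100
G = 48 = 72
B = C1 = 193
Red = 100


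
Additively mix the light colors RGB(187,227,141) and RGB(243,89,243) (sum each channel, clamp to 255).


Additive: each channel = min(255, C₁+C₂)
R: 187+243 = 430 → 255
G: 227+89 = 316 → 255
B: 141+243 = 384 → 255
= RGB(255, 255, 255)


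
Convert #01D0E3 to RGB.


01 → 1 (R)
D0 → 208 (G)
E3 → 227 (B)
= RGB(1, 208, 227)


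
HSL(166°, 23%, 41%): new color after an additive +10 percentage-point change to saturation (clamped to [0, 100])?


Original S = 23%
Adjustment = +10 percentage points
New S = 23 + (10) = 33
Clamp to [0, 100] → 33
= HSL(166°, 33%, 41%)


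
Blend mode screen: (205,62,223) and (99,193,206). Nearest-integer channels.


Screen: C = 255 - (255-A)×(255-B)/255, rounded to nearest integer
R: 255 - (255-205)×(255-99)/255 = 255 - 7800/255 ≈ 255 - 30.588 = 224.412 → 224
G: 255 - (255-62)×(255-193)/255 = 255 - 11966/255 ≈ 255 - 46.925 = 208.075 → 208
B: 255 - (255-223)×(255-206)/255 = 255 - 1568/255 ≈ 255 - 6.149 = 248.851 → 249
= RGB(224, 208, 249)


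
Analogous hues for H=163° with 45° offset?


Base hue: 163°
Left analog: (163 - 45) mod 360 = 118°
Right analog: (163 + 45) mod 360 = 208°
Analogous hues = 118° and 208°


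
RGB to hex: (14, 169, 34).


R = 14 → 0E (hex)
G = 169 → A9 (hex)
B = 34 → 22 (hex)
Hex = #0EA922


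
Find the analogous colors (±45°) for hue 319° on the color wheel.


Base hue: 319°
Left analog: (319 - 45) mod 360 = 274°
Right analog: (319 + 45) mod 360 = 4°
Analogous hues = 274° and 4°


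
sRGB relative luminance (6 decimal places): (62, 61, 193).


Linearize each channel (sRGB transfer function): c = v/255; c_lin = c/12.92 if c ≤ 0.04045, else ((c+0.055)/1.055)^2.4
  R: 62/255 ≈ 0.243137 > 0.04045 → ((0.243137+0.055)/1.055)^2.4 ≈ 0.048172
  G: 61/255 ≈ 0.239216 > 0.04045 → ((0.239216+0.055)/1.055)^2.4 ≈ 0.046665
  B: 193/255 ≈ 0.756863 > 0.04045 → ((0.756863+0.055)/1.055)^2.4 ≈ 0.533276
R_lin = 0.048172, G_lin = 0.046665, B_lin = 0.533276
L = 0.2126×R + 0.7152×G + 0.0722×B
L = 0.2126×0.048172 + 0.7152×0.046665 + 0.0722×0.533276
L ≈ 0.082119


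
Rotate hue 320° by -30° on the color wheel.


New hue = (H + rotation) mod 360
New hue = (320 -30) mod 360
= 290 mod 360
= 290°


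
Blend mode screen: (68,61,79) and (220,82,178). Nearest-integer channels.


Screen: C = 255 - (255-A)×(255-B)/255, rounded to nearest integer
R: 255 - (255-68)×(255-220)/255 = 255 - 6545/255 ≈ 255 - 25.667 = 229.333 → 229
G: 255 - (255-61)×(255-82)/255 = 255 - 33562/255 ≈ 255 - 131.616 = 123.384 → 123
B: 255 - (255-79)×(255-178)/255 = 255 - 13552/255 ≈ 255 - 53.145 = 201.855 → 202
= RGB(229, 123, 202)


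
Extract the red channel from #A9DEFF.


Color: #A9DEFF
R = A9 = 169
G = DE = 222
B = FF = 255
Red = 169


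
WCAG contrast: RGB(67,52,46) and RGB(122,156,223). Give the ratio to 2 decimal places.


Linearize each sRGB channel c=v/255: c/12.92 if c ≤ 0.04045 else ((c+0.055)/1.055)^2.4
L = 0.2126×R_lin + 0.7152×G_lin + 0.0722×B_lin
Color 1 (67,52,46):
  R=67: 67/255≈0.2627 > 0.04045 → ((0.2627+0.055)/1.055)^2.4 ≈ 0.05613
  G=52: 52/255≈0.2039 > 0.04045 → ((0.2039+0.055)/1.055)^2.4 ≈ 0.03434
  B=46: 46/255≈0.1804 > 0.04045 → ((0.1804+0.055)/1.055)^2.4 ≈ 0.02732
  L1 = 0.2126×0.05613 + 0.7152×0.03434 + 0.0722×0.02732 ≈ 0.03847
Color 2 (122,156,223):
  R=122: 122/255≈0.4784 > 0.04045 → ((0.4784+0.055)/1.055)^2.4 ≈ 0.19462
  G=156: 156/255≈0.6118 > 0.04045 → ((0.6118+0.055)/1.055)^2.4 ≈ 0.33245
  B=223: 223/255≈0.8745 > 0.04045 → ((0.8745+0.055)/1.055)^2.4 ≈ 0.73791
  L2 = 0.2126×0.19462 + 0.7152×0.33245 + 0.0722×0.73791 ≈ 0.33242
Lighter = 0.33242, Darker = 0.03847
Ratio = (L_lighter + 0.05) / (L_darker + 0.05)
Ratio = (0.33242 + 0.05) / (0.03847 + 0.05) = 0.38242 / 0.08847 ≈ 4.3228
Ratio ≈ 4.32:1


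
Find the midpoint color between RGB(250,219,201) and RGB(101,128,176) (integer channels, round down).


Midpoint: each channel = ⌊(C₁+C₂)/2⌋
R: ⌊(250+101)/2⌋ = 175
G: ⌊(219+128)/2⌋ = 173
B: ⌊(201+176)/2⌋ = 188
= RGB(175, 173, 188)


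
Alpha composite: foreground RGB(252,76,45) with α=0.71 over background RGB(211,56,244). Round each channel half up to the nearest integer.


C = α×F + (1-α)×B, with 1-α = 0.29
R: 0.71×252 + 0.29×211 = 178.92 + 61.19 = 240.11 → 240
G: 0.71×76 + 0.29×56 = 53.96 + 16.24 = 70.20 → 70
B: 0.71×45 + 0.29×244 = 31.95 + 70.76 = 102.71 → 103
= RGB(240, 70, 103)


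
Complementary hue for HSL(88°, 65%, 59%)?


Complement = opposite side of color wheel = hue + 180°
H' = (88 + 180) mod 360 = 268°
S and L unchanged.
= HSL(268°, 65%, 59%)


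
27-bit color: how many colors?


Colors = 2^bits = 2^27
= 134,217,728 colors


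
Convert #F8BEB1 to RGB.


F8 → 248 (R)
BE → 190 (G)
B1 → 177 (B)
= RGB(248, 190, 177)


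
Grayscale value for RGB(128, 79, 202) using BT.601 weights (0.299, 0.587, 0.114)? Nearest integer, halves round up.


Gray = 0.299×R + 0.587×G + 0.114×B
Gray = 0.299×128 + 0.587×79 + 0.114×202
Gray = 38.272 + 46.373 + 23.028
Gray = 107.673 → round half up → 108
Gray = 108


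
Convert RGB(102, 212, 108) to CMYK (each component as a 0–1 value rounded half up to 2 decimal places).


R'=102/255≈0.4000, G'=212/255≈0.8314, B'=108/255≈0.4235
K = 1 - max(R',G',B') = 1 - 212/255 = 43/255 = 0.16862… → 0.17
(1-R'-K)/(1-K) simplifies to (max-R)/max with max = 212:
C = (212-102)/212 = 110/212 = 0.51886… → 0.52
M = (212-212)/212 = 0/212 = 0 → 0.00
Y = (212-108)/212 = 104/212 = 0.49056… → 0.49
= CMYK(0.52, 0.00, 0.49, 0.17)


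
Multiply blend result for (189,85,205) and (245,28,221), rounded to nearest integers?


Multiply: C = A×B/255, rounded to nearest integer
R: 189×245/255 = 46305/255 ≈ 181.588 → 182
G: 85×28/255 = 2380/255 ≈ 9.333 → 9
B: 205×221/255 = 45305/255 ≈ 177.667 → 178
= RGB(182, 9, 178)


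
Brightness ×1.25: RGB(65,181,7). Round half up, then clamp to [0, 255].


Multiply each channel by 1.25, round half up, clamp to [0, 255]
R: 65×1.25 = 81.25 → round → 81
G: 181×1.25 = 226.25 → round → 226
B: 7×1.25 = 8.75 → round → 9
= RGB(81, 226, 9)


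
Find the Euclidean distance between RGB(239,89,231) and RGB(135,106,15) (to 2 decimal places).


d = √[(R₁-R₂)² + (G₁-G₂)² + (B₁-B₂)²]
d = √[(239-135)² + (89-106)² + (231-15)²]
d = √[10816 + 289 + 46656]
d = √57761
d ≈ 240.34


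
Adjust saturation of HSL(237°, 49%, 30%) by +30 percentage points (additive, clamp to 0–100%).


Original S = 49%
Adjustment = +30 percentage points
New S = 49 + (30) = 79
Clamp to [0, 100] → 79
= HSL(237°, 79%, 30%)


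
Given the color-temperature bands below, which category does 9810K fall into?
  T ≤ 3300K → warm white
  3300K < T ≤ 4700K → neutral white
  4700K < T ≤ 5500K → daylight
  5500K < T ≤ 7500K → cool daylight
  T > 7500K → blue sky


Temperature: 9810K
9810K > 7500K → blue sky
Classification: blue sky


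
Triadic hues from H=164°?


Triadic: equally spaced at 120° intervals
H1 = 164°
H2 = (164 + 120) mod 360 = 284°
H3 = (164 + 240) mod 360 = 44°
Triadic = 164°, 284°, 44°


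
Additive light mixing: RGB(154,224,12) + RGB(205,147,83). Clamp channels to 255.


Additive: each channel = min(255, C₁+C₂)
R: 154+205 = 359 → 255
G: 224+147 = 371 → 255
B: 12+83 = 95 → 95
= RGB(255, 255, 95)


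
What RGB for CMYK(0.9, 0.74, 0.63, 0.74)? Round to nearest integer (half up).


R = 255 × (1-C) × (1-K) = 255 × 0.10 × 0.26 = 6.63 → 7
G = 255 × (1-M) × (1-K) = 255 × 0.26 × 0.26 = 17.238 → 17
B = 255 × (1-Y) × (1-K) = 255 × 0.37 × 0.26 = 24.531 → 25
= RGB(7, 17, 25)


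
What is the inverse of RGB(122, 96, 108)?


Invert: (255-R, 255-G, 255-B)
R: 255-122 = 133
G: 255-96 = 159
B: 255-108 = 147
= RGB(133, 159, 147)


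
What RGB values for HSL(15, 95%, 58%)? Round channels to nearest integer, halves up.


H=15°, S=0.95, L=0.58
C = (1-|2L-1|)×S = (1-|0.16|)×0.95 = 0.798
H' = H/60 = 15/60 ≈ 0.2500; X = C×(1-|H' mod 2 - 1|) = 0.1995
m = L - C/2 = 0.58 - 0.399 = 0.181
Sector ⌊H'⌋ = 0 → (R',G',B') = (0.798, 0.1995, 0.0)
RGB = ((R'+m)×255, (G'+m)×255, (B'+m)×255) = (249.645, 97.0275, 46.155)
Round half up → RGB(250, 97, 46)


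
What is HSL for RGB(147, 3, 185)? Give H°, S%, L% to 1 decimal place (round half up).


Normalize: R'=147/255≈0.5765, G'=3/255≈0.0118, B'=185/255≈0.7255
Max=185/255, Min=3/255, Δ=Max-Min=182/255
L = (Max+Min)/2 = (185+3)/510 = 188/510 = 0.36862… → L = 36.9%
L ≤ 0.5 → S = Δ/(Max+Min) = 182/(185+3) = 182/188 = 0.96808… → S = 96.8%
(the 1/255 factors cancel in S and H, so raw channel differences can be used)
Max is B' → H = 60 × ((R-G)/Δ + 4) = 60 × ((147-3)/182 + 4)
  144/182 + 4 = 0.7912… + 4 = 4.7912…
  H = 60 × 4.7912… = 287.472…° → H = 287.5°
= HSL(287.5°, 96.8%, 36.9%)


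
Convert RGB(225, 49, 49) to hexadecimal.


R = 225 → E1 (hex)
G = 49 → 31 (hex)
B = 49 → 31 (hex)
Hex = #E13131


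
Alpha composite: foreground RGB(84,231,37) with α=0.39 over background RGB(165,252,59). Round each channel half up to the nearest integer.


C = α×F + (1-α)×B, with 1-α = 0.61
R: 0.39×84 + 0.61×165 = 32.76 + 100.65 = 133.41 → 133
G: 0.39×231 + 0.61×252 = 90.09 + 153.72 = 243.81 → 244
B: 0.39×37 + 0.61×59 = 14.43 + 35.99 = 50.42 → 50
= RGB(133, 244, 50)


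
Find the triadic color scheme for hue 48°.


Triadic: equally spaced at 120° intervals
H1 = 48°
H2 = (48 + 120) mod 360 = 168°
H3 = (48 + 240) mod 360 = 288°
Triadic = 48°, 168°, 288°


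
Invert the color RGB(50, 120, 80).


Invert: (255-R, 255-G, 255-B)
R: 255-50 = 205
G: 255-120 = 135
B: 255-80 = 175
= RGB(205, 135, 175)


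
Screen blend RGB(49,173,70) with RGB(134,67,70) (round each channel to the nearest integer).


Screen: C = 255 - (255-A)×(255-B)/255, rounded to nearest integer
R: 255 - (255-49)×(255-134)/255 = 255 - 24926/255 ≈ 255 - 97.749 = 157.251 → 157
G: 255 - (255-173)×(255-67)/255 = 255 - 15416/255 ≈ 255 - 60.455 = 194.545 → 195
B: 255 - (255-70)×(255-70)/255 = 255 - 34225/255 ≈ 255 - 134.216 = 120.784 → 121
= RGB(157, 195, 121)


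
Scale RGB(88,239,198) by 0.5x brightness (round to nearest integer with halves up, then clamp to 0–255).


Multiply each channel by 0.5, round half up, clamp to [0, 255]
R: 88×0.5 = 44
G: 239×0.5 = 119.5 → round → 120
B: 198×0.5 = 99
= RGB(44, 120, 99)


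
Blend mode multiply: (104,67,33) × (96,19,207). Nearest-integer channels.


Multiply: C = A×B/255, rounded to nearest integer
R: 104×96/255 = 9984/255 ≈ 39.153 → 39
G: 67×19/255 = 1273/255 ≈ 4.992 → 5
B: 33×207/255 = 6831/255 ≈ 26.788 → 27
= RGB(39, 5, 27)


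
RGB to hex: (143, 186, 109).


R = 143 → 8F (hex)
G = 186 → BA (hex)
B = 109 → 6D (hex)
Hex = #8FBA6D


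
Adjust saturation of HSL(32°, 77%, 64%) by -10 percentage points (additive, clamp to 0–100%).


Original S = 77%
Adjustment = -10 percentage points
New S = 77 + (-10) = 67
Clamp to [0, 100] → 67
= HSL(32°, 67%, 64%)


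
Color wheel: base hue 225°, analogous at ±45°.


Base hue: 225°
Left analog: (225 - 45) mod 360 = 180°
Right analog: (225 + 45) mod 360 = 270°
Analogous hues = 180° and 270°


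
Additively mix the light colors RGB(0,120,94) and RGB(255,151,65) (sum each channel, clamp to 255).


Additive: each channel = min(255, C₁+C₂)
R: 0+255 = 255 → 255
G: 120+151 = 271 → 255
B: 94+65 = 159 → 159
= RGB(255, 255, 159)


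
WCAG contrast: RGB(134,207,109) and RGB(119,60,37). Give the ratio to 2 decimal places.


Linearize each sRGB channel c=v/255: c/12.92 if c ≤ 0.04045 else ((c+0.055)/1.055)^2.4
L = 0.2126×R_lin + 0.7152×G_lin + 0.0722×B_lin
Color 1 (134,207,109):
  R=134: 134/255≈0.5255 > 0.04045 → ((0.5255+0.055)/1.055)^2.4 ≈ 0.23840
  G=207: 207/255≈0.8118 > 0.04045 → ((0.8118+0.055)/1.055)^2.4 ≈ 0.62396
  B=109: 109/255≈0.4275 > 0.04045 → ((0.4275+0.055)/1.055)^2.4 ≈ 0.15293
  L1 = 0.2126×0.23840 + 0.7152×0.62396 + 0.0722×0.15293 ≈ 0.50798
Color 2 (119,60,37):
  R=119: 119/255≈0.4667 > 0.04045 → ((0.4667+0.055)/1.055)^2.4 ≈ 0.18447
  G=60: 60/255≈0.2353 > 0.04045 → ((0.2353+0.055)/1.055)^2.4 ≈ 0.04519
  B=37: 37/255≈0.1451 > 0.04045 → ((0.1451+0.055)/1.055)^2.4 ≈ 0.01850
  L2 = 0.2126×0.18447 + 0.7152×0.04519 + 0.0722×0.01850 ≈ 0.07287
Lighter = 0.50798, Darker = 0.07287
Ratio = (L_lighter + 0.05) / (L_darker + 0.05)
Ratio = (0.50798 + 0.05) / (0.07287 + 0.05) = 0.55798 / 0.12287 ≈ 4.5411
Ratio ≈ 4.54:1


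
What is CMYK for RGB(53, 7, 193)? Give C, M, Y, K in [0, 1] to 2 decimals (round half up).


R'=53/255≈0.2078, G'=7/255≈0.0275, B'=193/255≈0.7569
K = 1 - max(R',G',B') = 1 - 193/255 = 62/255 = 0.24313… → 0.24
(1-R'-K)/(1-K) simplifies to (max-R)/max with max = 193:
C = (193-53)/193 = 140/193 = 0.72538… → 0.73
M = (193-7)/193 = 186/193 = 0.96373… → 0.96
Y = (193-193)/193 = 0/193 = 0 → 0.00
= CMYK(0.73, 0.96, 0.00, 0.24)


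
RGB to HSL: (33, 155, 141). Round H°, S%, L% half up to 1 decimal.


Normalize: R'=33/255≈0.1294, G'=155/255≈0.6078, B'=141/255≈0.5529
Max=155/255, Min=33/255, Δ=Max-Min=122/255
L = (Max+Min)/2 = (155+33)/510 = 188/510 = 0.36862… → L = 36.9%
L ≤ 0.5 → S = Δ/(Max+Min) = 122/(155+33) = 122/188 = 0.64893… → S = 64.9%
(the 1/255 factors cancel in S and H, so raw channel differences can be used)
Max is G' → H = 60 × ((B-R)/Δ + 2) = 60 × ((141-33)/122 + 2)
  108/122 + 2 = 0.8852… + 2 = 2.8852…
  H = 60 × 2.8852… = 173.114…° → H = 173.1°
= HSL(173.1°, 64.9%, 36.9%)


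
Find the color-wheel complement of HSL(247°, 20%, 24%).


Complement = opposite side of color wheel = hue + 180°
H' = (247 + 180) mod 360 = 67°
S and L unchanged.
= HSL(67°, 20%, 24%)


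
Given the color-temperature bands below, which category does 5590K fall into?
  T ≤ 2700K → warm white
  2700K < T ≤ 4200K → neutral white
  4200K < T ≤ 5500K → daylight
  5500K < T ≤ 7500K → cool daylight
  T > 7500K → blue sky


Temperature: 5590K
5500K < 5590K ≤ 7500K → cool daylight
Classification: cool daylight


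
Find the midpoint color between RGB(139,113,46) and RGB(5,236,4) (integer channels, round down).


Midpoint: each channel = ⌊(C₁+C₂)/2⌋
R: ⌊(139+5)/2⌋ = 72
G: ⌊(113+236)/2⌋ = 174
B: ⌊(46+4)/2⌋ = 25
= RGB(72, 174, 25)


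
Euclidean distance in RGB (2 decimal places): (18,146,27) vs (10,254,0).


d = √[(R₁-R₂)² + (G₁-G₂)² + (B₁-B₂)²]
d = √[(18-10)² + (146-254)² + (27-0)²]
d = √[64 + 11664 + 729]
d = √12457
d ≈ 111.61


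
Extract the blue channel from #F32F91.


Color: #F32F91
R = F3 = 243
G = 2F = 47
B = 91 = 145
Blue = 145


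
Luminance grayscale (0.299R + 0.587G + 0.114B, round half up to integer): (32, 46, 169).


Gray = 0.299×R + 0.587×G + 0.114×B
Gray = 0.299×32 + 0.587×46 + 0.114×169
Gray = 9.568 + 27.002 + 19.266
Gray = 55.836 → round half up → 56
Gray = 56


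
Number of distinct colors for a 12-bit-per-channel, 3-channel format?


Total bits = 12 bits/channel × 3 channels = 36 bits
Distinct colors = 2^36
= 68,719,476,736 colors


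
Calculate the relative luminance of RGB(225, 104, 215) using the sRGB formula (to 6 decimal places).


Linearize each channel (sRGB transfer function): c = v/255; c_lin = c/12.92 if c ≤ 0.04045, else ((c+0.055)/1.055)^2.4
  R: 225/255 ≈ 0.882353 > 0.04045 → ((0.882353+0.055)/1.055)^2.4 ≈ 0.752942
  G: 104/255 ≈ 0.407843 > 0.04045 → ((0.407843+0.055)/1.055)^2.4 ≈ 0.138432
  B: 215/255 ≈ 0.843137 > 0.04045 → ((0.843137+0.055)/1.055)^2.4 ≈ 0.679542
R_lin = 0.752942, G_lin = 0.138432, B_lin = 0.679542
L = 0.2126×R + 0.7152×G + 0.0722×B
L = 0.2126×0.752942 + 0.7152×0.138432 + 0.0722×0.679542
L ≈ 0.308145


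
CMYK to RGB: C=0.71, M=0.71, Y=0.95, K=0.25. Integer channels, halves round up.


R = 255 × (1-C) × (1-K) = 255 × 0.29 × 0.75 = 55.4625 → 55
G = 255 × (1-M) × (1-K) = 255 × 0.29 × 0.75 = 55.4625 → 55
B = 255 × (1-Y) × (1-K) = 255 × 0.05 × 0.75 = 9.5625 → 10
= RGB(55, 55, 10)


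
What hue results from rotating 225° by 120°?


New hue = (H + rotation) mod 360
New hue = (225 + 120) mod 360
= 345 mod 360
= 345°


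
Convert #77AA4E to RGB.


77 → 119 (R)
AA → 170 (G)
4E → 78 (B)
= RGB(119, 170, 78)


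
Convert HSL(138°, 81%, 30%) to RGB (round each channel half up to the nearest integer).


H=138°, S=0.81, L=0.30
C = (1-|2L-1|)×S = (1-|-0.40|)×0.81 = 0.486
H' = H/60 = 138/60 ≈ 2.3000; X = C×(1-|H' mod 2 - 1|) = 0.1458
m = L - C/2 = 0.30 - 0.243 = 0.057
Sector ⌊H'⌋ = 2 → (R',G',B') = (0.0, 0.486, 0.1458)
RGB = ((R'+m)×255, (G'+m)×255, (B'+m)×255) = (14.535, 138.465, 51.714)
Round half up → RGB(15, 138, 52)


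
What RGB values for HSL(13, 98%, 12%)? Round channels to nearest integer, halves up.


H=13°, S=0.98, L=0.12
C = (1-|2L-1|)×S = (1-|-0.76|)×0.98 = 0.2352
H' = H/60 = 13/60 ≈ 0.2167; X = C×(1-|H' mod 2 - 1|) = 0.05096
m = L - C/2 = 0.12 - 0.1176 = 0.0024
Sector ⌊H'⌋ = 0 → (R',G',B') = (0.2352, 0.05096, 0.0)
RGB = ((R'+m)×255, (G'+m)×255, (B'+m)×255) = (60.588, 13.6068, 0.612)
Round half up → RGB(61, 14, 1)


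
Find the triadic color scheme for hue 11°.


Triadic: equally spaced at 120° intervals
H1 = 11°
H2 = (11 + 120) mod 360 = 131°
H3 = (11 + 240) mod 360 = 251°
Triadic = 11°, 131°, 251°


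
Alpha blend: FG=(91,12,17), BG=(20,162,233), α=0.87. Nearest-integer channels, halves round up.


C = α×F + (1-α)×B, with 1-α = 0.13
R: 0.87×91 + 0.13×20 = 79.17 + 2.60 = 81.77 → 82
G: 0.87×12 + 0.13×162 = 10.44 + 21.06 = 31.50 → 32
B: 0.87×17 + 0.13×233 = 14.79 + 30.29 = 45.08 → 45
= RGB(82, 32, 45)


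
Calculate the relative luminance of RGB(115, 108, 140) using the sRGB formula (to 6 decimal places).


Linearize each channel (sRGB transfer function): c = v/255; c_lin = c/12.92 if c ≤ 0.04045, else ((c+0.055)/1.055)^2.4
  R: 115/255 ≈ 0.450980 > 0.04045 → ((0.450980+0.055)/1.055)^2.4 ≈ 0.171441
  G: 108/255 ≈ 0.423529 > 0.04045 → ((0.423529+0.055)/1.055)^2.4 ≈ 0.149960
  B: 140/255 ≈ 0.549020 > 0.04045 → ((0.549020+0.055)/1.055)^2.4 ≈ 0.262251
R_lin = 0.171441, G_lin = 0.149960, B_lin = 0.262251
L = 0.2126×R + 0.7152×G + 0.0722×B
L = 0.2126×0.171441 + 0.7152×0.149960 + 0.0722×0.262251
L ≈ 0.162634


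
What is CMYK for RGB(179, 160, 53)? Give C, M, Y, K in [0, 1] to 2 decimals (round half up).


R'=179/255≈0.7020, G'=160/255≈0.6275, B'=53/255≈0.2078
K = 1 - max(R',G',B') = 1 - 179/255 = 76/255 = 0.29803… → 0.30
(1-R'-K)/(1-K) simplifies to (max-R)/max with max = 179:
C = (179-179)/179 = 0/179 = 0 → 0.00
M = (179-160)/179 = 19/179 = 0.10614… → 0.11
Y = (179-53)/179 = 126/179 = 0.70391… → 0.70
= CMYK(0.00, 0.11, 0.70, 0.30)


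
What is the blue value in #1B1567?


Color: #1B1567
R = 1B = 27
G = 15 = 21
B = 67 = 103
Blue = 103


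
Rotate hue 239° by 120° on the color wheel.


New hue = (H + rotation) mod 360
New hue = (239 + 120) mod 360
= 359 mod 360
= 359°


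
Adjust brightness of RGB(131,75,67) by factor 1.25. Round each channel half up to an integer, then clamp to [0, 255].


Multiply each channel by 1.25, round half up, clamp to [0, 255]
R: 131×1.25 = 163.75 → round → 164
G: 75×1.25 = 93.75 → round → 94
B: 67×1.25 = 83.75 → round → 84
= RGB(164, 94, 84)


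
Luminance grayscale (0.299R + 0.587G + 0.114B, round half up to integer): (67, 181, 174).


Gray = 0.299×R + 0.587×G + 0.114×B
Gray = 0.299×67 + 0.587×181 + 0.114×174
Gray = 20.033 + 106.247 + 19.836
Gray = 146.116 → round half up → 146
Gray = 146


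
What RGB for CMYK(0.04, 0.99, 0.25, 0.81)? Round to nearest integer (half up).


R = 255 × (1-C) × (1-K) = 255 × 0.96 × 0.19 = 46.512 → 47
G = 255 × (1-M) × (1-K) = 255 × 0.01 × 0.19 = 0.4845 → 0
B = 255 × (1-Y) × (1-K) = 255 × 0.75 × 0.19 = 36.3375 → 36
= RGB(47, 0, 36)


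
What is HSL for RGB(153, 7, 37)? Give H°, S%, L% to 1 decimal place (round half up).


Normalize: R'=153/255≈0.6000, G'=7/255≈0.0275, B'=37/255≈0.1451
Max=153/255, Min=7/255, Δ=Max-Min=146/255
L = (Max+Min)/2 = (153+7)/510 = 160/510 = 0.31372… → L = 31.4%
L ≤ 0.5 → S = Δ/(Max+Min) = 146/(153+7) = 146/160 = 0.9125 → S = 91.3%
(the 1/255 factors cancel in S and H, so raw channel differences can be used)
Max is R' → H = 60 × (((G-B)/Δ) mod 6) = 60 × (((7-37)/146) mod 6)
  (-30)/146 = -0.2054…; negative, so add 6 → 5.7945…
  H = 60 × 5.7945… = 347.671…° → H = 347.7°
= HSL(347.7°, 91.3%, 31.4%)


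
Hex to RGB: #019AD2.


01 → 1 (R)
9A → 154 (G)
D2 → 210 (B)
= RGB(1, 154, 210)


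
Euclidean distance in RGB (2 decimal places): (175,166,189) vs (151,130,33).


d = √[(R₁-R₂)² + (G₁-G₂)² + (B₁-B₂)²]
d = √[(175-151)² + (166-130)² + (189-33)²]
d = √[576 + 1296 + 24336]
d = √26208
d ≈ 161.89


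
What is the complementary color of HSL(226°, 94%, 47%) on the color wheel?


Complement = opposite side of color wheel = hue + 180°
H' = (226 + 180) mod 360 = 46°
S and L unchanged.
= HSL(46°, 94%, 47%)


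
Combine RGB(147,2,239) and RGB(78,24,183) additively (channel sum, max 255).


Additive: each channel = min(255, C₁+C₂)
R: 147+78 = 225 → 225
G: 2+24 = 26 → 26
B: 239+183 = 422 → 255
= RGB(225, 26, 255)


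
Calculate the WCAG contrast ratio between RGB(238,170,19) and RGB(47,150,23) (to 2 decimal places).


Linearize each sRGB channel c=v/255: c/12.92 if c ≤ 0.04045 else ((c+0.055)/1.055)^2.4
L = 0.2126×R_lin + 0.7152×G_lin + 0.0722×B_lin
Color 1 (238,170,19):
  R=238: 238/255≈0.9333 > 0.04045 → ((0.9333+0.055)/1.055)^2.4 ≈ 0.85499
  G=170: 170/255≈0.6667 > 0.04045 → ((0.6667+0.055)/1.055)^2.4 ≈ 0.40198
  B=19: 19/255≈0.0745 > 0.04045 → ((0.0745+0.055)/1.055)^2.4 ≈ 0.00651
  L1 = 0.2126×0.85499 + 0.7152×0.40198 + 0.0722×0.00651 ≈ 0.46974
Color 2 (47,150,23):
  R=47: 47/255≈0.1843 > 0.04045 → ((0.1843+0.055)/1.055)^2.4 ≈ 0.02843
  G=150: 150/255≈0.5882 > 0.04045 → ((0.5882+0.055)/1.055)^2.4 ≈ 0.30499
  B=23: 23/255≈0.0902 > 0.04045 → ((0.0902+0.055)/1.055)^2.4 ≈ 0.00857
  L2 = 0.2126×0.02843 + 0.7152×0.30499 + 0.0722×0.00857 ≈ 0.22479
Lighter = 0.46974, Darker = 0.22479
Ratio = (L_lighter + 0.05) / (L_darker + 0.05)
Ratio = (0.46974 + 0.05) / (0.22479 + 0.05) = 0.51974 / 0.27479 ≈ 1.8914
Ratio ≈ 1.89:1


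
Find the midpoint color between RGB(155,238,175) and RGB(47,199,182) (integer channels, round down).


Midpoint: each channel = ⌊(C₁+C₂)/2⌋
R: ⌊(155+47)/2⌋ = 101
G: ⌊(238+199)/2⌋ = 218
B: ⌊(175+182)/2⌋ = 178
= RGB(101, 218, 178)


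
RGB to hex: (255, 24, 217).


R = 255 → FF (hex)
G = 24 → 18 (hex)
B = 217 → D9 (hex)
Hex = #FF18D9


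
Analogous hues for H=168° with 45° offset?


Base hue: 168°
Left analog: (168 - 45) mod 360 = 123°
Right analog: (168 + 45) mod 360 = 213°
Analogous hues = 123° and 213°


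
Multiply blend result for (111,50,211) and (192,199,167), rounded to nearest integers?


Multiply: C = A×B/255, rounded to nearest integer
R: 111×192/255 = 21312/255 ≈ 83.576 → 84
G: 50×199/255 = 9950/255 ≈ 39.020 → 39
B: 211×167/255 = 35237/255 ≈ 138.184 → 138
= RGB(84, 39, 138)


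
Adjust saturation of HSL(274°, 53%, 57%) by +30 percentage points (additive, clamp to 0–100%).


Original S = 53%
Adjustment = +30 percentage points
New S = 53 + (30) = 83
Clamp to [0, 100] → 83
= HSL(274°, 83%, 57%)


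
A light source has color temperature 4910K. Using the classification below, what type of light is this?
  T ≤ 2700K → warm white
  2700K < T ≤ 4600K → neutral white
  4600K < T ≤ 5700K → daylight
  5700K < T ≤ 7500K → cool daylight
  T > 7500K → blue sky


Temperature: 4910K
4600K < 4910K ≤ 5700K → daylight
Classification: daylight


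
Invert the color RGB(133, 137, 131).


Invert: (255-R, 255-G, 255-B)
R: 255-133 = 122
G: 255-137 = 118
B: 255-131 = 124
= RGB(122, 118, 124)


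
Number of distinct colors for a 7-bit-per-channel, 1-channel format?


Total bits = 7 bits/channel × 1 channels = 7 bits
Distinct colors = 2^7
= 128 colors


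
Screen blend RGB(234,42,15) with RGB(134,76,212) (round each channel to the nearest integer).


Screen: C = 255 - (255-A)×(255-B)/255, rounded to nearest integer
R: 255 - (255-234)×(255-134)/255 = 255 - 2541/255 ≈ 255 - 9.965 = 245.035 → 245
G: 255 - (255-42)×(255-76)/255 = 255 - 38127/255 ≈ 255 - 149.518 = 105.482 → 105
B: 255 - (255-15)×(255-212)/255 = 255 - 10320/255 ≈ 255 - 40.471 = 214.529 → 215
= RGB(245, 105, 215)


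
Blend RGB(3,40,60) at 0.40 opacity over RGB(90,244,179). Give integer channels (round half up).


C = α×F + (1-α)×B, with 1-α = 0.60
R: 0.40×3 + 0.60×90 = 1.20 + 54.00 = 55.20 → 55
G: 0.40×40 + 0.60×244 = 16.00 + 146.40 = 162.40 → 162
B: 0.40×60 + 0.60×179 = 24.00 + 107.40 = 131.40 → 131
= RGB(55, 162, 131)


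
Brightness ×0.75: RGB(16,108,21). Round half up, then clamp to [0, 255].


Multiply each channel by 0.75, round half up, clamp to [0, 255]
R: 16×0.75 = 12
G: 108×0.75 = 81
B: 21×0.75 = 15.75 → round → 16
= RGB(12, 81, 16)


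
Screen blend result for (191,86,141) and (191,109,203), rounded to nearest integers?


Screen: C = 255 - (255-A)×(255-B)/255, rounded to nearest integer
R: 255 - (255-191)×(255-191)/255 = 255 - 4096/255 ≈ 255 - 16.063 = 238.937 → 239
G: 255 - (255-86)×(255-109)/255 = 255 - 24674/255 ≈ 255 - 96.761 = 158.239 → 158
B: 255 - (255-141)×(255-203)/255 = 255 - 5928/255 ≈ 255 - 23.247 = 231.753 → 232
= RGB(239, 158, 232)


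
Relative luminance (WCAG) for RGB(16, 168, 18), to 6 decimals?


Linearize each channel (sRGB transfer function): c = v/255; c_lin = c/12.92 if c ≤ 0.04045, else ((c+0.055)/1.055)^2.4
  R: 16/255 ≈ 0.062745 > 0.04045 → ((0.062745+0.055)/1.055)^2.4 ≈ 0.005182
  G: 168/255 ≈ 0.658824 > 0.04045 → ((0.658824+0.055)/1.055)^2.4 ≈ 0.391572
  B: 18/255 ≈ 0.070588 > 0.04045 → ((0.070588+0.055)/1.055)^2.4 ≈ 0.006049
R_lin = 0.005182, G_lin = 0.391572, B_lin = 0.006049
L = 0.2126×R + 0.7152×G + 0.0722×B
L = 0.2126×0.005182 + 0.7152×0.391572 + 0.0722×0.006049
L ≈ 0.281591


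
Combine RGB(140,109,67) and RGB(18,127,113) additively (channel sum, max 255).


Additive: each channel = min(255, C₁+C₂)
R: 140+18 = 158 → 158
G: 109+127 = 236 → 236
B: 67+113 = 180 → 180
= RGB(158, 236, 180)


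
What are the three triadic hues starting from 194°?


Triadic: equally spaced at 120° intervals
H1 = 194°
H2 = (194 + 120) mod 360 = 314°
H3 = (194 + 240) mod 360 = 74°
Triadic = 194°, 314°, 74°


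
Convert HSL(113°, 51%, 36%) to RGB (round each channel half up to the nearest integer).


H=113°, S=0.51, L=0.36
C = (1-|2L-1|)×S = (1-|-0.28|)×0.51 = 0.3672
H' = H/60 = 113/60 ≈ 1.8833; X = C×(1-|H' mod 2 - 1|) = 0.04284
m = L - C/2 = 0.36 - 0.1836 = 0.1764
Sector ⌊H'⌋ = 1 → (R',G',B') = (0.04284, 0.3672, 0.0)
RGB = ((R'+m)×255, (G'+m)×255, (B'+m)×255) = (55.9062, 138.618, 44.982)
Round half up → RGB(56, 139, 45)


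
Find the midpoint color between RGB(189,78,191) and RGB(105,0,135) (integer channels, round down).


Midpoint: each channel = ⌊(C₁+C₂)/2⌋
R: ⌊(189+105)/2⌋ = 147
G: ⌊(78+0)/2⌋ = 39
B: ⌊(191+135)/2⌋ = 163
= RGB(147, 39, 163)


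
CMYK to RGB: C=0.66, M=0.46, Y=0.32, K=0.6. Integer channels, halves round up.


R = 255 × (1-C) × (1-K) = 255 × 0.34 × 0.40 = 34.68 → 35
G = 255 × (1-M) × (1-K) = 255 × 0.54 × 0.40 = 55.08 → 55
B = 255 × (1-Y) × (1-K) = 255 × 0.68 × 0.40 = 69.36 → 69
= RGB(35, 55, 69)


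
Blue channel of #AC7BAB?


Color: #AC7BAB
R = AC = 172
G = 7B = 123
B = AB = 171
Blue = 171


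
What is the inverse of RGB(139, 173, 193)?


Invert: (255-R, 255-G, 255-B)
R: 255-139 = 116
G: 255-173 = 82
B: 255-193 = 62
= RGB(116, 82, 62)


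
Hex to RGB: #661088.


66 → 102 (R)
10 → 16 (G)
88 → 136 (B)
= RGB(102, 16, 136)


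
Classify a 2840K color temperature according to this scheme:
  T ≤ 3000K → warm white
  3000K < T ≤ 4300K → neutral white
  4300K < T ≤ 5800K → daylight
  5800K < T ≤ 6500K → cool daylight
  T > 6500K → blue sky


Temperature: 2840K
2840K ≤ 3000K → warm white
Classification: warm white


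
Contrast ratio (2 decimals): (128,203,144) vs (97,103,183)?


Linearize each sRGB channel c=v/255: c/12.92 if c ≤ 0.04045 else ((c+0.055)/1.055)^2.4
L = 0.2126×R_lin + 0.7152×G_lin + 0.0722×B_lin
Color 1 (128,203,144):
  R=128: 128/255≈0.5020 > 0.04045 → ((0.5020+0.055)/1.055)^2.4 ≈ 0.21586
  G=203: 203/255≈0.7961 > 0.04045 → ((0.7961+0.055)/1.055)^2.4 ≈ 0.59720
  B=144: 144/255≈0.5647 > 0.04045 → ((0.5647+0.055)/1.055)^2.4 ≈ 0.27889
  L1 = 0.2126×0.21586 + 0.7152×0.59720 + 0.0722×0.27889 ≈ 0.49315
Color 2 (97,103,183):
  R=97: 97/255≈0.3804 > 0.04045 → ((0.3804+0.055)/1.055)^2.4 ≈ 0.11954
  G=103: 103/255≈0.4039 > 0.04045 → ((0.4039+0.055)/1.055)^2.4 ≈ 0.13563
  B=183: 183/255≈0.7176 > 0.04045 → ((0.7176+0.055)/1.055)^2.4 ≈ 0.47353
  L2 = 0.2126×0.11954 + 0.7152×0.13563 + 0.0722×0.47353 ≈ 0.15661
Lighter = 0.49315, Darker = 0.15661
Ratio = (L_lighter + 0.05) / (L_darker + 0.05)
Ratio = (0.49315 + 0.05) / (0.15661 + 0.05) = 0.54315 / 0.20661 ≈ 2.6289
Ratio ≈ 2.63:1


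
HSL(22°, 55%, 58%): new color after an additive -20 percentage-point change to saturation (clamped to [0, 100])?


Original S = 55%
Adjustment = -20 percentage points
New S = 55 + (-20) = 35
Clamp to [0, 100] → 35
= HSL(22°, 35%, 58%)


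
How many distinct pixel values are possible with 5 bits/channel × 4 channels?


Total bits = 5 bits/channel × 4 channels = 20 bits
Distinct pixel values = 2^20
= 1,048,576 pixel values


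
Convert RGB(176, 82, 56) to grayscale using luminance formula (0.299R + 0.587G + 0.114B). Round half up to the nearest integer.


Gray = 0.299×R + 0.587×G + 0.114×B
Gray = 0.299×176 + 0.587×82 + 0.114×56
Gray = 52.624 + 48.134 + 6.384
Gray = 107.142 → round half up → 107
Gray = 107


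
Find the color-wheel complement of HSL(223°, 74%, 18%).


Complement = opposite side of color wheel = hue + 180°
H' = (223 + 180) mod 360 = 43°
S and L unchanged.
= HSL(43°, 74%, 18%)


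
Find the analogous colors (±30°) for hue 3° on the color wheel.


Base hue: 3°
Left analog: (3 - 30) mod 360 = 333°
Right analog: (3 + 30) mod 360 = 33°
Analogous hues = 333° and 33°


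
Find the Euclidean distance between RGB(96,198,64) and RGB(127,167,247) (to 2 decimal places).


d = √[(R₁-R₂)² + (G₁-G₂)² + (B₁-B₂)²]
d = √[(96-127)² + (198-167)² + (64-247)²]
d = √[961 + 961 + 33489]
d = √35411
d ≈ 188.18


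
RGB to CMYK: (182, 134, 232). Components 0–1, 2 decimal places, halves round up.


R'=182/255≈0.7137, G'=134/255≈0.5255, B'=232/255≈0.9098
K = 1 - max(R',G',B') = 1 - 232/255 = 23/255 = 0.09019… → 0.09
(1-R'-K)/(1-K) simplifies to (max-R)/max with max = 232:
C = (232-182)/232 = 50/232 = 0.21551… → 0.22
M = (232-134)/232 = 98/232 = 0.42241… → 0.42
Y = (232-232)/232 = 0/232 = 0 → 0.00
= CMYK(0.22, 0.42, 0.00, 0.09)


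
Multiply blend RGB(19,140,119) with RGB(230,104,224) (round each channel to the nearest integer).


Multiply: C = A×B/255, rounded to nearest integer
R: 19×230/255 = 4370/255 ≈ 17.137 → 17
G: 140×104/255 = 14560/255 ≈ 57.098 → 57
B: 119×224/255 = 26656/255 ≈ 104.533 → 105
= RGB(17, 57, 105)


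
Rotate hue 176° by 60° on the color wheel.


New hue = (H + rotation) mod 360
New hue = (176 + 60) mod 360
= 236 mod 360
= 236°


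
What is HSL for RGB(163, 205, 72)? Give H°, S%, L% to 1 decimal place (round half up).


Normalize: R'=163/255≈0.6392, G'=205/255≈0.8039, B'=72/255≈0.2824
Max=205/255, Min=72/255, Δ=Max-Min=133/255
L = (Max+Min)/2 = (205+72)/510 = 277/510 = 0.54313… → L = 54.3%
L > 0.5 → S = Δ/(2-Max-Min) = 133/(510-205-72) = 133/233 = 0.57081… → S = 57.1%
(the 1/255 factors cancel in S and H, so raw channel differences can be used)
Max is G' → H = 60 × ((B-R)/Δ + 2) = 60 × ((72-163)/133 + 2)
  -91/133 + 2 = -0.6842… + 2 = 1.3157…
  H = 60 × 1.3157… = 78.947…° → H = 78.9°
= HSL(78.9°, 57.1%, 54.3%)


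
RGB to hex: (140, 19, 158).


R = 140 → 8C (hex)
G = 19 → 13 (hex)
B = 158 → 9E (hex)
Hex = #8C139E


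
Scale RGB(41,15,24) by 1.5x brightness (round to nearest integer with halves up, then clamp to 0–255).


Multiply each channel by 1.5, round half up, clamp to [0, 255]
R: 41×1.5 = 61.5 → round → 62
G: 15×1.5 = 22.5 → round → 23
B: 24×1.5 = 36
= RGB(62, 23, 36)


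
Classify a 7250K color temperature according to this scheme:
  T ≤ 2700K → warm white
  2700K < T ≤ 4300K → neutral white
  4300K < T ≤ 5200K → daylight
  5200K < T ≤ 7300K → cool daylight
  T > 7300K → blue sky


Temperature: 7250K
5200K < 7250K ≤ 7300K → cool daylight
Classification: cool daylight


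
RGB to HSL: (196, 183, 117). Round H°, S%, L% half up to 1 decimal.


Normalize: R'=196/255≈0.7686, G'=183/255≈0.7176, B'=117/255≈0.4588
Max=196/255, Min=117/255, Δ=Max-Min=79/255
L = (Max+Min)/2 = (196+117)/510 = 313/510 = 0.61372… → L = 61.4%
L > 0.5 → S = Δ/(2-Max-Min) = 79/(510-196-117) = 79/197 = 0.40101… → S = 40.1%
(the 1/255 factors cancel in S and H, so raw channel differences can be used)
Max is R' → H = 60 × (((G-B)/Δ) mod 6) = 60 × (((183-117)/79) mod 6)
  66/79 = 0.8354…
  H = 60 × 0.8354… = 50.126…° → H = 50.1°
= HSL(50.1°, 40.1%, 61.4%)


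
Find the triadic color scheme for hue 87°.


Triadic: equally spaced at 120° intervals
H1 = 87°
H2 = (87 + 120) mod 360 = 207°
H3 = (87 + 240) mod 360 = 327°
Triadic = 87°, 207°, 327°


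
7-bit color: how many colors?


Colors = 2^bits = 2^7
= 128 colors


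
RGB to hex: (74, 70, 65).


R = 74 → 4A (hex)
G = 70 → 46 (hex)
B = 65 → 41 (hex)
Hex = #4A4641


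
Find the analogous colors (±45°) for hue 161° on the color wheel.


Base hue: 161°
Left analog: (161 - 45) mod 360 = 116°
Right analog: (161 + 45) mod 360 = 206°
Analogous hues = 116° and 206°


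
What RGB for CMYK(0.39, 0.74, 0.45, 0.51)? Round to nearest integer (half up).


R = 255 × (1-C) × (1-K) = 255 × 0.61 × 0.49 = 76.2195 → 76
G = 255 × (1-M) × (1-K) = 255 × 0.26 × 0.49 = 32.487 → 32
B = 255 × (1-Y) × (1-K) = 255 × 0.55 × 0.49 = 68.7225 → 69
= RGB(76, 32, 69)


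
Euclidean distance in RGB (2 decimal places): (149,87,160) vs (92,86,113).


d = √[(R₁-R₂)² + (G₁-G₂)² + (B₁-B₂)²]
d = √[(149-92)² + (87-86)² + (160-113)²]
d = √[3249 + 1 + 2209]
d = √5459
d ≈ 73.89


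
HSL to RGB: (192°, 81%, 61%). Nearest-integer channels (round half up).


H=192°, S=0.81, L=0.61
C = (1-|2L-1|)×S = (1-|0.22|)×0.81 = 0.6318
H' = H/60 = 192/60 ≈ 3.2000; X = C×(1-|H' mod 2 - 1|) = 0.50544
m = L - C/2 = 0.61 - 0.3159 = 0.2941
Sector ⌊H'⌋ = 3 → (R',G',B') = (0.0, 0.50544, 0.6318)
RGB = ((R'+m)×255, (G'+m)×255, (B'+m)×255) = (74.9955, 203.8827, 236.1045)
Round half up → RGB(75, 204, 236)


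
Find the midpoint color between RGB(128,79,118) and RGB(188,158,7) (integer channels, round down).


Midpoint: each channel = ⌊(C₁+C₂)/2⌋
R: ⌊(128+188)/2⌋ = 158
G: ⌊(79+158)/2⌋ = 118
B: ⌊(118+7)/2⌋ = 62
= RGB(158, 118, 62)
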